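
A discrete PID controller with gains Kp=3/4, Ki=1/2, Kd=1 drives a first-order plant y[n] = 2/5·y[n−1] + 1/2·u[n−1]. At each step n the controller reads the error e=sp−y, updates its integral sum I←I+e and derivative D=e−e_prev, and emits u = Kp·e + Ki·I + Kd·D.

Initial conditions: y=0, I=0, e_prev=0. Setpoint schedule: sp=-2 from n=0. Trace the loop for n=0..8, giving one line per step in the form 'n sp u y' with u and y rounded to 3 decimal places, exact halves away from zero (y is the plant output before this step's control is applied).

0 -2 -4.500 0.000
1 -2 1.563 -2.250
2 -2 -5.358 -0.119
3 -2 1.700 -2.726
4 -2 -6.138 -0.241
5 -2 2.049 -3.165
6 -2 -6.871 -0.242
7 -2 2.577 -3.532
8 -2 -7.615 -0.124

(exact arithmetic carried between steps; '≈' marks a value shown rounded to 6 d.p. or computed from one; I and e_prev carry over from the previous line; the table rounds u and y to 3 d.p., halves away from zero)
n=0: y=0, sp=-2, e=sp−y=-2; I=-2, D=e−e_prev=-2; u=3/4·(-2)+1/2·(-2)+1·(-2)=-4.5; next y=2/5·0+1/2·(-4.5)=-2.25
n=1: y=-2.25, sp=-2, e=sp−y=0.25; I=-1.75, D=e−e_prev=2.25; u=3/4·0.25+1/2·(-1.75)+1·2.25=1.5625; next y=2/5·(-2.25)+1/2·1.5625=-0.11875
n=2: y=-0.11875, sp=-2, e=sp−y=-1.88125; I=-3.63125, D=e−e_prev=-2.13125; u=3/4·(-1.88125)+1/2·(-3.63125)+1·(-2.13125)≈-5.357813; next y=2/5·(-0.11875)+1/2·(-5.357813)≈-2.726406
n=3: y≈-2.726406, sp=-2, e=sp−y≈0.726406; I≈-2.904844, D=e−e_prev≈2.607656; u=3/4·0.726406+1/2·(-2.904844)+1·2.607656≈1.700039; next y=2/5·(-2.726406)+1/2·1.700039≈-0.240543
n=4: y≈-0.240543, sp=-2, e=sp−y≈-1.759457; I≈-4.664301, D=e−e_prev≈-2.485863; u=3/4·(-1.759457)+1/2·(-4.664301)+1·(-2.485863)≈-6.137606; next y=2/5·(-0.240543)+1/2·(-6.137606)≈-3.165020
n=5: y≈-3.165020, sp=-2, e=sp−y≈1.165020; I≈-3.499280, D=e−e_prev≈2.924477; u=3/4·1.165020+1/2·(-3.499280)+1·2.924477≈2.048603; next y=2/5·(-3.165020)+1/2·2.048603≈-0.241707
n=6: y≈-0.241707, sp=-2, e=sp−y≈-1.758293; I≈-5.257573, D=e−e_prev≈-2.923314; u=3/4·(-1.758293)+1/2·(-5.257573)+1·(-2.923314)≈-6.870820; next y=2/5·(-0.241707)+1/2·(-6.870820)≈-3.532093
n=7: y≈-3.532093, sp=-2, e=sp−y≈1.532093; I≈-3.725481, D=e−e_prev≈3.290386; u=3/4·1.532093+1/2·(-3.725481)+1·3.290386≈2.576715; next y=2/5·(-3.532093)+1/2·2.576715≈-0.124480
n=8: y≈-0.124480, sp=-2, e=sp−y≈-1.875520; I≈-5.601001, D=e−e_prev≈-3.407613; u=3/4·(-1.875520)+1/2·(-5.601001)+1·(-3.407613)≈-7.614754; next y=2/5·(-0.124480)+1/2·(-7.614754)≈-3.857169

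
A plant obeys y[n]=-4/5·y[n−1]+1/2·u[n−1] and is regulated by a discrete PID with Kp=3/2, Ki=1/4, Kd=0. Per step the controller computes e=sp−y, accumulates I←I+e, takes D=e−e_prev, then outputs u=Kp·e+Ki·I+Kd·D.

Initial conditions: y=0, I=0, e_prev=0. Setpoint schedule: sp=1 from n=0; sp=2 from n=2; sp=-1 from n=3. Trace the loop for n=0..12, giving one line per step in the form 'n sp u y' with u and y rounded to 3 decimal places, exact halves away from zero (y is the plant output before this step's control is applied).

(exact arithmetic carried between steps; '≈' marks a value shown rounded to 6 d.p. or computed from one; I and e_prev carry over from the previous line; the table rounds u and y to 3 d.p., halves away from zero)
n=0: y=0, sp=1, e=sp−y=1; I=1, D=e−e_prev=1; u=3/2·1+1/4·1+0·1=1.75; next y=-4/5·0+1/2·1.75=0.875
n=1: y=0.875, sp=1, e=sp−y=0.125; I=1.125, D=e−e_prev=-0.875; u=3/2·0.125+1/4·1.125+0·(-0.875)=0.46875; next y=-4/5·0.875+1/2·0.46875=-0.465625
n=2: y=-0.465625, sp=2, e=sp−y=2.465625; I=3.590625, D=e−e_prev=2.340625; u=3/2·2.465625+1/4·3.590625+0·2.340625≈4.596094; next y=-4/5·(-0.465625)+1/2·4.596094≈2.670547
n=3: y≈2.670547, sp=-1, e=sp−y≈-3.670547; I≈-0.079922, D=e−e_prev≈-6.136172; u=3/2·(-3.670547)+1/4·(-0.079922)+0·(-6.136172)≈-5.525801; next y=-4/5·2.670547+1/2·(-5.525801)≈-4.899338
n=4: y≈-4.899338, sp=-1, e=sp−y≈3.899338; I≈3.819416, D=e−e_prev≈7.569885; u=3/2·3.899338+1/4·3.819416+0·7.569885≈6.803861; next y=-4/5·(-4.899338)+1/2·6.803861≈7.321401
n=5: y≈7.321401, sp=-1, e=sp−y≈-8.321401; I≈-4.501985, D=e−e_prev≈-12.220739; u=3/2·(-8.321401)+1/4·(-4.501985)+0·(-12.220739)≈-13.607597; next y=-4/5·7.321401+1/2·(-13.607597)≈-12.660919
n=6: y≈-12.660919, sp=-1, e=sp−y≈11.660919; I≈7.158935, D=e−e_prev≈19.982320; u=3/2·11.660919+1/4·7.158935+0·19.982320≈19.281112; next y=-4/5·(-12.660919)+1/2·19.281112≈19.769292
n=7: y≈19.769292, sp=-1, e=sp−y≈-20.769292; I≈-13.610357, D=e−e_prev≈-32.430211; u=3/2·(-20.769292)+1/4·(-13.610357)+0·(-32.430211)≈-34.556527; next y=-4/5·19.769292+1/2·(-34.556527)≈-33.093697
n=8: y≈-33.093697, sp=-1, e=sp−y≈32.093697; I≈18.483340, D=e−e_prev≈52.862988; u=3/2·32.093697+1/4·18.483340+0·52.862988≈52.761380; next y=-4/5·(-33.093697)+1/2·52.761380≈52.855647
n=9: y≈52.855647, sp=-1, e=sp−y≈-53.855647; I≈-35.372308, D=e−e_prev≈-85.949344; u=3/2·(-53.855647)+1/4·(-35.372308)+0·(-85.949344)≈-89.626548; next y=-4/5·52.855647+1/2·(-89.626548)≈-87.097792
n=10: y≈-87.097792, sp=-1, e=sp−y≈86.097792; I≈50.725484, D=e−e_prev≈139.953439; u=3/2·86.097792+1/4·50.725484+0·139.953439≈141.828058; next y=-4/5·(-87.097792)+1/2·141.828058≈140.592263
n=11: y≈140.592263, sp=-1, e=sp−y≈-141.592263; I≈-90.866779, D=e−e_prev≈-227.690054; u=3/2·(-141.592263)+1/4·(-90.866779)+0·(-227.690054)≈-235.105089; next y=-4/5·140.592263+1/2·(-235.105089)≈-230.026354
n=12: y≈-230.026354, sp=-1, e=sp−y≈229.026354; I≈138.159576, D=e−e_prev≈370.618617; u=3/2·229.026354+1/4·138.159576+0·370.618617≈378.079425; next y=-4/5·(-230.026354)+1/2·378.079425≈373.060796

0 1 1.750 0.000
1 1 0.469 0.875
2 2 4.596 -0.466
3 -1 -5.526 2.671
4 -1 6.804 -4.899
5 -1 -13.608 7.321
6 -1 19.281 -12.661
7 -1 -34.557 19.769
8 -1 52.761 -33.094
9 -1 -89.627 52.856
10 -1 141.828 -87.098
11 -1 -235.105 140.592
12 -1 378.079 -230.026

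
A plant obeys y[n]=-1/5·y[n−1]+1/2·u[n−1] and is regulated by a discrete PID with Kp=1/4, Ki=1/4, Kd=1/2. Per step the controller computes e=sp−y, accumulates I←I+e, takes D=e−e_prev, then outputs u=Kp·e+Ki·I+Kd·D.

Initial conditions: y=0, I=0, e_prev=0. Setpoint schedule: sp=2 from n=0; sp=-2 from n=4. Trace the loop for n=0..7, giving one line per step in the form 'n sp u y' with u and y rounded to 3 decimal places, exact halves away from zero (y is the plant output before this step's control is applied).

0 2 2.000 0.000
1 2 0.500 1.000
2 2 2.200 0.050
3 2 1.173 1.090
4 -2 -1.358 0.368
5 -2 0.810 -0.753
6 -2 -1.371 0.555
7 -2 -0.004 -0.796

(exact arithmetic carried between steps; '≈' marks a value shown rounded to 6 d.p. or computed from one; I and e_prev carry over from the previous line; the table rounds u and y to 3 d.p., halves away from zero)
n=0: y=0, sp=2, e=sp−y=2; I=2, D=e−e_prev=2; u=1/4·2+1/4·2+1/2·2=2; next y=-1/5·0+1/2·2=1
n=1: y=1, sp=2, e=sp−y=1; I=3, D=e−e_prev=-1; u=1/4·1+1/4·3+1/2·(-1)=0.5; next y=-1/5·1+1/2·0.5=0.05
n=2: y=0.05, sp=2, e=sp−y=1.95; I=4.95, D=e−e_prev=0.95; u=1/4·1.95+1/4·4.95+1/2·0.95=2.2; next y=-1/5·0.05+1/2·2.2=1.09
n=3: y=1.09, sp=2, e=sp−y=0.91; I=5.86, D=e−e_prev=-1.04; u=1/4·0.91+1/4·5.86+1/2·(-1.04)=1.1725; next y=-1/5·1.09+1/2·1.1725=0.36825
n=4: y=0.36825, sp=-2, e=sp−y=-2.36825; I=3.49175, D=e−e_prev=-3.27825; u=1/4·(-2.36825)+1/4·3.49175+1/2·(-3.27825)=-1.35825; next y=-1/5·0.36825+1/2·(-1.35825)=-0.752775
n=5: y=-0.752775, sp=-2, e=sp−y=-1.247225; I=2.244525, D=e−e_prev=1.121025; u=1/4·(-1.247225)+1/4·2.244525+1/2·1.121025≈0.809838; next y=-1/5·(-0.752775)+1/2·0.809838≈0.555474
n=6: y≈0.555474, sp=-2, e=sp−y≈-2.555474; I≈-0.310949, D=e−e_prev≈-1.308249; u=1/4·(-2.555474)+1/4·(-0.310949)+1/2·(-1.308249)≈-1.37073; next y=-1/5·0.555474+1/2·(-1.37073)≈-0.796460
n=7: y≈-0.796460, sp=-2, e=sp−y≈-1.203540; I≈-1.514489, D=e−e_prev≈1.351934; u=1/4·(-1.203540)+1/4·(-1.514489)+1/2·1.351934≈-0.003541; next y=-1/5·(-0.796460)+1/2·(-0.003541)≈0.157522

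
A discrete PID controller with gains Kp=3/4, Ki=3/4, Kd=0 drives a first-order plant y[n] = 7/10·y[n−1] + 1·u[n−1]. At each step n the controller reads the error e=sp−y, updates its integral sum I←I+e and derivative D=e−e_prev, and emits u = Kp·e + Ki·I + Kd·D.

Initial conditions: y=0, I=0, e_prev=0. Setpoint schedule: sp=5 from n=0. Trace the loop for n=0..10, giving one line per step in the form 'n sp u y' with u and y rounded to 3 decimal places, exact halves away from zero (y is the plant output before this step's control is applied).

(exact arithmetic carried between steps; '≈' marks a value shown rounded to 6 d.p. or computed from one; I and e_prev carry over from the previous line; the table rounds u and y to 3 d.p., halves away from zero)
n=0: y=0, sp=5, e=sp−y=5; I=5, D=e−e_prev=5; u=3/4·5+3/4·5+0·5=7.5; next y=7/10·0+1·7.5=7.5
n=1: y=7.5, sp=5, e=sp−y=-2.5; I=2.5, D=e−e_prev=-7.5; u=3/4·(-2.5)+3/4·2.5+0·(-7.5)=0; next y=7/10·7.5+1·0=5.25
n=2: y=5.25, sp=5, e=sp−y=-0.25; I=2.25, D=e−e_prev=2.25; u=3/4·(-0.25)+3/4·2.25+0·2.25=1.5; next y=7/10·5.25+1·1.5=5.175
n=3: y=5.175, sp=5, e=sp−y=-0.175; I=2.075, D=e−e_prev=0.075; u=3/4·(-0.175)+3/4·2.075+0·0.075=1.425; next y=7/10·5.175+1·1.425=5.0475
n=4: y=5.0475, sp=5, e=sp−y=-0.0475; I=2.0275, D=e−e_prev=0.1275; u=3/4·(-0.0475)+3/4·2.0275+0·0.1275=1.485; next y=7/10·5.0475+1·1.485=5.01825
n=5: y=5.01825, sp=5, e=sp−y=-0.01825; I=2.00925, D=e−e_prev=0.02925; u=3/4·(-0.01825)+3/4·2.00925+0·0.02925=1.49325; next y=7/10·5.01825+1·1.49325=5.006025
n=6: y=5.006025, sp=5, e=sp−y=-0.006025; I=2.003225, D=e−e_prev=0.012225; u=3/4·(-0.006025)+3/4·2.003225+0·0.012225=1.4979; next y=7/10·5.006025+1·1.4979≈5.002118
n=7: y≈5.002118, sp=5, e=sp−y≈-0.002118; I≈2.001108, D=e−e_prev≈0.003908; u=3/4·(-0.002118)+3/4·2.001108+0·0.003908≈1.499243; next y=7/10·5.002118+1·1.499243≈5.000725
n=8: y≈5.000725, sp=5, e=sp−y≈-0.000725; I≈2.000383, D=e−e_prev≈0.001393; u=3/4·(-0.000725)+3/4·2.000383+0·0.001393≈1.499744; next y=7/10·5.000725+1·1.499744≈5.000251
n=9: y≈5.000251, sp=5, e=sp−y≈-0.000251; I≈2.000132, D=e−e_prev≈0.000474; u=3/4·(-0.000251)+3/4·2.000132+0·0.000474≈1.499911; next y=7/10·5.000251+1·1.499911≈5.000086
n=10: y≈5.000086, sp=5, e=sp−y≈-0.000086; I≈2.000046, D=e−e_prev≈0.000164; u=3/4·(-0.000086)+3/4·2.000046+0·0.000164≈1.499969; next y=7/10·5.000086+1·1.499969≈5.000030

0 5 7.500 0.000
1 5 0.000 7.500
2 5 1.500 5.250
3 5 1.425 5.175
4 5 1.485 5.048
5 5 1.493 5.018
6 5 1.498 5.006
7 5 1.499 5.002
8 5 1.500 5.001
9 5 1.500 5.000
10 5 1.500 5.000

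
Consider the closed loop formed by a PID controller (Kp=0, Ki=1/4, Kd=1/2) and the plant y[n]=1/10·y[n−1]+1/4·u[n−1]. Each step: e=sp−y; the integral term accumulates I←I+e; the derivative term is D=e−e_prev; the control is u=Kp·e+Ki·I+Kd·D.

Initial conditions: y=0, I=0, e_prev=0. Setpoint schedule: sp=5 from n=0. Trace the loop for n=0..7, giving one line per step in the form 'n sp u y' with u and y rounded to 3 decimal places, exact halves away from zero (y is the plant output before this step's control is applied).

0 5 3.750 0.000
1 5 1.797 0.938
2 5 3.577 0.543
3 5 4.190 0.949
4 5 5.260 1.142
5 5 6.106 1.429
6 5 6.962 1.670
7 5 7.737 1.908

(exact arithmetic carried between steps; '≈' marks a value shown rounded to 6 d.p. or computed from one; I and e_prev carry over from the previous line; the table rounds u and y to 3 d.p., halves away from zero)
n=0: y=0, sp=5, e=sp−y=5; I=5, D=e−e_prev=5; u=0·5+1/4·5+1/2·5=3.75; next y=1/10·0+1/4·3.75=0.9375
n=1: y=0.9375, sp=5, e=sp−y=4.0625; I=9.0625, D=e−e_prev=-0.9375; u=0·4.0625+1/4·9.0625+1/2·(-0.9375)=1.796875; next y=1/10·0.9375+1/4·1.796875≈0.542969
n=2: y≈0.542969, sp=5, e=sp−y≈4.457031; I≈13.519531, D=e−e_prev≈0.394531; u=0·4.457031+1/4·13.519531+1/2·0.394531≈3.577148; next y=1/10·0.542969+1/4·3.577148≈0.948584
n=3: y≈0.948584, sp=5, e=sp−y≈4.051416; I≈17.570947, D=e−e_prev≈-0.405615; u=0·4.051416+1/4·17.570947+1/2·(-0.405615)≈4.189929; next y=1/10·0.948584+1/4·4.189929≈1.142341
n=4: y≈1.142341, sp=5, e=sp−y≈3.857659; I≈21.428607, D=e−e_prev≈-0.193757; u=0·3.857659+1/4·21.428607+1/2·(-0.193757)≈5.260273; next y=1/10·1.142341+1/4·5.260273≈1.429302
n=5: y≈1.429302, sp=5, e=sp−y≈3.570698; I≈24.999304, D=e−e_prev≈-0.286962; u=0·3.570698+1/4·24.999304+1/2·(-0.286962)≈6.106345; next y=1/10·1.429302+1/4·6.106345≈1.669517
n=6: y≈1.669517, sp=5, e=sp−y≈3.330483; I≈28.329788, D=e−e_prev≈-0.240214; u=0·3.330483+1/4·28.329788+1/2·(-0.240214)≈6.962340; next y=1/10·1.669517+1/4·6.962340≈1.907537
n=7: y≈1.907537, sp=5, e=sp−y≈3.092463; I≈31.422251, D=e−e_prev≈-0.238020; u=0·3.092463+1/4·31.422251+1/2·(-0.238020)≈7.736553; next y=1/10·1.907537+1/4·7.736553≈2.124892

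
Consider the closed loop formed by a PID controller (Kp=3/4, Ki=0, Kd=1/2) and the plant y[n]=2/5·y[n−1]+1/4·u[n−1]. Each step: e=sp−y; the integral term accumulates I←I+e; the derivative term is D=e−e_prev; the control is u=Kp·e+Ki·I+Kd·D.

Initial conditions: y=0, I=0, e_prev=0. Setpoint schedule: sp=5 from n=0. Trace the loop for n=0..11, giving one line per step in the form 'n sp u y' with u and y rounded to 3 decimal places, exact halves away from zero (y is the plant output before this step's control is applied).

(exact arithmetic carried between steps; '≈' marks a value shown rounded to 6 d.p. or computed from one; I and e_prev carry over from the previous line; the table rounds u and y to 3 d.p., halves away from zero)
n=0: y=0, sp=5, e=sp−y=5; I=5, D=e−e_prev=5; u=3/4·5+0·5+1/2·5=6.25; next y=2/5·0+1/4·6.25=1.5625
n=1: y=1.5625, sp=5, e=sp−y=3.4375; I=8.4375, D=e−e_prev=-1.5625; u=3/4·3.4375+0·8.4375+1/2·(-1.5625)=1.796875; next y=2/5·1.5625+1/4·1.796875≈1.074219
n=2: y≈1.074219, sp=5, e=sp−y≈3.925781; I≈12.363281, D=e−e_prev≈0.488281; u=3/4·3.925781+0·12.363281+1/2·0.488281≈3.188477; next y=2/5·1.074219+1/4·3.188477≈1.226807
n=3: y≈1.226807, sp=5, e=sp−y≈3.773193; I≈16.136475, D=e−e_prev≈-0.152588; u=3/4·3.773193+0·16.136475+1/2·(-0.152588)≈2.753601; next y=2/5·1.226807+1/4·2.753601≈1.179123
n=4: y≈1.179123, sp=5, e=sp−y≈3.820877; I≈19.957352, D=e−e_prev≈0.047684; u=3/4·3.820877+0·19.957352+1/2·0.047684≈2.889500; next y=2/5·1.179123+1/4·2.889500≈1.194024
n=5: y≈1.194024, sp=5, e=sp−y≈3.805976; I≈23.763328, D=e−e_prev≈-0.014901; u=3/4·3.805976+0·23.763328+1/2·(-0.014901)≈2.847031; next y=2/5·1.194024+1/4·2.847031≈1.189367
n=6: y≈1.189367, sp=5, e=sp−y≈3.810633; I≈27.573960, D=e−e_prev≈0.004657; u=3/4·3.810633+0·27.573960+1/2·0.004657≈2.860303; next y=2/5·1.189367+1/4·2.860303≈1.190823
n=7: y≈1.190823, sp=5, e=sp−y≈3.809177; I≈31.383137, D=e−e_prev≈-0.001455; u=3/4·3.809177+0·31.383137+1/2·(-0.001455)≈2.856155; next y=2/5·1.190823+1/4·2.856155≈1.190368
n=8: y≈1.190368, sp=5, e=sp−y≈3.809632; I≈35.192770, D=e−e_prev≈0.000455; u=3/4·3.809632+0·35.192770+1/2·0.000455≈2.857451; next y=2/5·1.190368+1/4·2.857451≈1.190510
n=9: y≈1.190510, sp=5, e=sp−y≈3.809490; I≈39.002260, D=e−e_prev≈-0.000142; u=3/4·3.809490+0·39.002260+1/2·(-0.000142)≈2.857046; next y=2/5·1.190510+1/4·2.857046≈1.190466
n=10: y≈1.190466, sp=5, e=sp−y≈3.809534; I≈42.811794, D=e−e_prev≈0.000044; u=3/4·3.809534+0·42.811794+1/2·0.000044≈2.857173; next y=2/5·1.190466+1/4·2.857173≈1.190479
n=11: y≈1.190479, sp=5, e=sp−y≈3.809521; I≈46.621314, D=e−e_prev≈-0.000014; u=3/4·3.809521+0·46.621314+1/2·(-0.000014)≈2.857133; next y=2/5·1.190479+1/4·2.857133≈1.190475

0 5 6.250 0.000
1 5 1.797 1.563
2 5 3.188 1.074
3 5 2.754 1.227
4 5 2.889 1.179
5 5 2.847 1.194
6 5 2.860 1.189
7 5 2.856 1.191
8 5 2.857 1.190
9 5 2.857 1.191
10 5 2.857 1.190
11 5 2.857 1.190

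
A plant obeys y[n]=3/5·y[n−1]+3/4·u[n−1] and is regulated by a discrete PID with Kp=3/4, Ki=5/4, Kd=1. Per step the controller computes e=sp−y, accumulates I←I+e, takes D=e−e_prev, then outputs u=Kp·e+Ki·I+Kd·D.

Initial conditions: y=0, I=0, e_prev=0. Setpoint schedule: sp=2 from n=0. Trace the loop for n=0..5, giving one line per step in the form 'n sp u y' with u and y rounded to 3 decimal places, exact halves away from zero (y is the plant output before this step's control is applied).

(exact arithmetic carried between steps; '≈' marks a value shown rounded to 6 d.p. or computed from one; I and e_prev carry over from the previous line; the table rounds u and y to 3 d.p., halves away from zero)
n=0: y=0, sp=2, e=sp−y=2; I=2, D=e−e_prev=2; u=3/4·2+5/4·2+1·2=6; next y=3/5·0+3/4·6=4.5
n=1: y=4.5, sp=2, e=sp−y=-2.5; I=-0.5, D=e−e_prev=-4.5; u=3/4·(-2.5)+5/4·(-0.5)+1·(-4.5)=-7; next y=3/5·4.5+3/4·(-7)=-2.55
n=2: y=-2.55, sp=2, e=sp−y=4.55; I=4.05, D=e−e_prev=7.05; u=3/4·4.55+5/4·4.05+1·7.05=15.525; next y=3/5·(-2.55)+3/4·15.525=10.11375
n=3: y=10.11375, sp=2, e=sp−y=-8.11375; I=-4.06375, D=e−e_prev=-12.66375; u=3/4·(-8.11375)+5/4·(-4.06375)+1·(-12.66375)=-23.82875; next y=3/5·10.11375+3/4·(-23.82875)≈-11.803313
n=4: y≈-11.803313, sp=2, e=sp−y≈13.803313; I≈9.739563, D=e−e_prev≈21.917063; u=3/4·13.803313+5/4·9.739563+1·21.917063≈44.444; next y=3/5·(-11.803313)+3/4·44.444≈26.251013
n=5: y≈26.251013, sp=2, e=sp−y≈-24.251013; I≈-14.51145, D=e−e_prev≈-38.054325; u=3/4·(-24.251013)+5/4·(-14.51145)+1·(-38.054325)≈-74.381897; next y=3/5·26.251013+3/4·(-74.381897)≈-40.035815

0 2 6.000 0.000
1 2 -7.000 4.500
2 2 15.525 -2.550
3 2 -23.829 10.114
4 2 44.444 -11.803
5 2 -74.382 26.251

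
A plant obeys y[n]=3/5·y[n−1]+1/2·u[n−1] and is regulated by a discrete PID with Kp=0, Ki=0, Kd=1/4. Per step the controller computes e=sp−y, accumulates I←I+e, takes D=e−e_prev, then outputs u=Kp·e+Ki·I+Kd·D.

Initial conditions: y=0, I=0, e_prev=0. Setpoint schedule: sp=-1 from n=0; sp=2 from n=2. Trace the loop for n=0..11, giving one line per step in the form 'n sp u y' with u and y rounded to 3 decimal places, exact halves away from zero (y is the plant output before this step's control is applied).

(exact arithmetic carried between steps; '≈' marks a value shown rounded to 6 d.p. or computed from one; I and e_prev carry over from the previous line; the table rounds u and y to 3 d.p., halves away from zero)
n=0: y=0, sp=-1, e=sp−y=-1; I=-1, D=e−e_prev=-1; u=0·(-1)+0·(-1)+1/4·(-1)=-0.25; next y=3/5·0+1/2·(-0.25)=-0.125
n=1: y=-0.125, sp=-1, e=sp−y=-0.875; I=-1.875, D=e−e_prev=0.125; u=0·(-0.875)+0·(-1.875)+1/4·0.125=0.03125; next y=3/5·(-0.125)+1/2·0.03125=-0.059375
n=2: y=-0.059375, sp=2, e=sp−y=2.059375; I=0.184375, D=e−e_prev=2.934375; u=0·2.059375+0·0.184375+1/4·2.934375≈0.733594; next y=3/5·(-0.059375)+1/2·0.733594≈0.331172
n=3: y≈0.331172, sp=2, e=sp−y≈1.668828; I≈1.853203, D=e−e_prev≈-0.390547; u=0·1.668828+0·1.853203+1/4·(-0.390547)≈-0.097637; next y=3/5·0.331172+1/2·(-0.097637)≈0.149885
n=4: y≈0.149885, sp=2, e=sp−y≈1.850115; I≈3.703318, D=e−e_prev≈0.181287; u=0·1.850115+0·3.703318+1/4·0.181287≈0.045322; next y=3/5·0.149885+1/2·0.045322≈0.112592
n=5: y≈0.112592, sp=2, e=sp−y≈1.887408; I≈5.590727, D=e−e_prev≈0.037293; u=0·1.887408+0·5.590727+1/4·0.037293≈0.009323; next y=3/5·0.112592+1/2·0.009323≈0.072217
n=6: y≈0.072217, sp=2, e=sp−y≈1.927783; I≈7.518510, D=e−e_prev≈0.040375; u=0·1.927783+0·7.518510+1/4·0.040375≈0.010094; next y=3/5·0.072217+1/2·0.010094≈0.048377
n=7: y≈0.048377, sp=2, e=sp−y≈1.951623; I≈9.470133, D=e−e_prev≈0.023840; u=0·1.951623+0·9.470133+1/4·0.023840≈0.005960; next y=3/5·0.048377+1/2·0.005960≈0.032006
n=8: y≈0.032006, sp=2, e=sp−y≈1.967994; I≈11.438127, D=e−e_prev≈0.016371; u=0·1.967994+0·11.438127+1/4·0.016371≈0.004093; next y=3/5·0.032006+1/2·0.004093≈0.021250
n=9: y≈0.021250, sp=2, e=sp−y≈1.978750; I≈13.416877, D=e−e_prev≈0.010756; u=0·1.978750+0·13.416877+1/4·0.010756≈0.002689; next y=3/5·0.021250+1/2·0.002689≈0.014095
n=10: y≈0.014095, sp=2, e=sp−y≈1.985905; I≈15.402782, D=e−e_prev≈0.007155; u=0·1.985905+0·15.402782+1/4·0.007155≈0.001789; next y=3/5·0.014095+1/2·0.001789≈0.009351
n=11: y≈0.009351, sp=2, e=sp−y≈1.990649; I≈17.393431, D=e−e_prev≈0.004743; u=0·1.990649+0·17.393431+1/4·0.004743≈0.001186; next y=3/5·0.009351+1/2·0.001186≈0.006204

0 -1 -0.250 0.000
1 -1 0.031 -0.125
2 2 0.734 -0.059
3 2 -0.098 0.331
4 2 0.045 0.150
5 2 0.009 0.113
6 2 0.010 0.072
7 2 0.006 0.048
8 2 0.004 0.032
9 2 0.003 0.021
10 2 0.002 0.014
11 2 0.001 0.009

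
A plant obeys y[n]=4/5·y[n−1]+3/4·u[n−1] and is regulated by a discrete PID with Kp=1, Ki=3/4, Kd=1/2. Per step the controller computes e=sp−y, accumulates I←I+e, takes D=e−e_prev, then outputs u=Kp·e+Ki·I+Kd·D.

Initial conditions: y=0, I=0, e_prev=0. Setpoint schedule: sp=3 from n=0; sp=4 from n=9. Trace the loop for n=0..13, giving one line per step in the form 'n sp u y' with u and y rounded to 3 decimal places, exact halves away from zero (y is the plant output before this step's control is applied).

0 3 6.750 0.000
1 3 -3.891 5.063
2 3 5.937 1.132
3 3 -4.137 5.359
4 3 5.600 1.184
5 3 -4.042 5.147
6 3 5.466 1.086
7 3 -3.864 4.969
8 3 5.358 1.077
9 4 -1.452 4.879
10 4 3.936 2.814
11 4 -1.583 5.203
12 4 3.722 2.976
13 4 -1.565 5.172

(exact arithmetic carried between steps; '≈' marks a value shown rounded to 6 d.p. or computed from one; I and e_prev carry over from the previous line; the table rounds u and y to 3 d.p., halves away from zero)
n=0: y=0, sp=3, e=sp−y=3; I=3, D=e−e_prev=3; u=1·3+3/4·3+1/2·3=6.75; next y=4/5·0+3/4·6.75=5.0625
n=1: y=5.0625, sp=3, e=sp−y=-2.0625; I=0.9375, D=e−e_prev=-5.0625; u=1·(-2.0625)+3/4·0.9375+1/2·(-5.0625)=-3.890625; next y=4/5·5.0625+3/4·(-3.890625)≈1.132031
n=2: y≈1.132031, sp=3, e=sp−y≈1.867969; I≈2.805469, D=e−e_prev≈3.930469; u=1·1.867969+3/4·2.805469+1/2·3.930469≈5.937305; next y=4/5·1.132031+3/4·5.937305≈5.358604
n=3: y≈5.358604, sp=3, e=sp−y≈-2.358604; I≈0.446865, D=e−e_prev≈-4.226572; u=1·(-2.358604)+3/4·0.446865+1/2·(-4.226572)≈-4.136741; next y=4/5·5.358604+3/4·(-4.136741)≈1.184327
n=4: y≈1.184327, sp=3, e=sp−y≈1.815673; I≈2.262538, D=e−e_prev≈4.174276; u=1·1.815673+3/4·2.262538+1/2·4.174276≈5.599714; next y=4/5·1.184327+3/4·5.599714≈5.147248
n=5: y≈5.147248, sp=3, e=sp−y≈-2.147248; I≈0.115290, D=e−e_prev≈-3.962920; u=1·(-2.147248)+3/4·0.115290+1/2·(-3.962920)≈-4.042240; next y=4/5·5.147248+3/4·(-4.042240)≈1.086118
n=6: y≈1.086118, sp=3, e=sp−y≈1.913882; I≈2.029172, D=e−e_prev≈4.061129; u=1·1.913882+3/4·2.029172+1/2·4.061129≈5.466326; next y=4/5·1.086118+3/4·5.466326≈4.968639
n=7: y≈4.968639, sp=3, e=sp−y≈-1.968639; I≈0.060533, D=e−e_prev≈-3.882521; u=1·(-1.968639)+3/4·0.060533+1/2·(-3.882521)≈-3.864499; next y=4/5·4.968639+3/4·(-3.864499)≈1.076537
n=8: y≈1.076537, sp=3, e=sp−y≈1.923463; I≈1.983997, D=e−e_prev≈3.892102; u=1·1.923463+3/4·1.983997+1/2·3.892102≈5.357512; next y=4/5·1.076537+3/4·5.357512≈4.879363
n=9: y≈4.879363, sp=4, e=sp−y≈-0.879363; I≈1.104633, D=e−e_prev≈-2.802827; u=1·(-0.879363)+3/4·1.104633+1/2·(-2.802827)≈-1.452301; next y=4/5·4.879363+3/4·(-1.452301)≈2.814265
n=10: y≈2.814265, sp=4, e=sp−y≈1.185735; I≈2.290369, D=e−e_prev≈2.065099; u=1·1.185735+3/4·2.290369+1/2·2.065099≈3.936062; next y=4/5·2.814265+3/4·3.936062≈5.203458
n=11: y≈5.203458, sp=4, e=sp−y≈-1.203458; I≈1.086911, D=e−e_prev≈-2.389193; u=1·(-1.203458)+3/4·1.086911+1/2·(-2.389193)≈-1.582871; next y=4/5·5.203458+3/4·(-1.582871)≈2.975613
n=12: y≈2.975613, sp=4, e=sp−y≈1.024387; I≈2.111298, D=e−e_prev≈2.227845; u=1·1.024387+3/4·2.111298+1/2·2.227845≈3.721783; next y=4/5·2.975613+3/4·3.721783≈5.171828
n=13: y≈5.171828, sp=4, e=sp−y≈-1.171828; I≈0.939470, D=e−e_prev≈-2.196215; u=1·(-1.171828)+3/4·0.939470+1/2·(-2.196215)≈-1.565332; next y=4/5·5.171828+3/4·(-1.565332)≈2.963463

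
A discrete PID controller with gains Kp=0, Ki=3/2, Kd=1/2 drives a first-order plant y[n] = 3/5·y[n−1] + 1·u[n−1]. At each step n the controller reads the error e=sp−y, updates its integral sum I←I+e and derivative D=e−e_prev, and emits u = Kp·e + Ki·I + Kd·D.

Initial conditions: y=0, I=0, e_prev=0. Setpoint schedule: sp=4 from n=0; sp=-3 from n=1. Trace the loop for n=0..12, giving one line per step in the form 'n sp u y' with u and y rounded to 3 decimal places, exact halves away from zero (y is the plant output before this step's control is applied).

0 4 8.000 0.000
1 -3 -18.000 8.000
2 -3 15.400 -13.200
3 -3 -21.260 7.480
4 -3 21.864 -16.772
5 -3 -26.750 11.801
6 -3 28.275 -19.669
7 -3 -34.742 16.474
8 -3 36.782 -24.858
9 -3 -44.547 21.867
10 -3 48.103 -31.427
11 -3 -57.251 29.246
12 -3 62.615 -39.703

(exact arithmetic carried between steps; '≈' marks a value shown rounded to 6 d.p. or computed from one; I and e_prev carry over from the previous line; the table rounds u and y to 3 d.p., halves away from zero)
n=0: y=0, sp=4, e=sp−y=4; I=4, D=e−e_prev=4; u=0·4+3/2·4+1/2·4=8; next y=3/5·0+1·8=8
n=1: y=8, sp=-3, e=sp−y=-11; I=-7, D=e−e_prev=-15; u=0·(-11)+3/2·(-7)+1/2·(-15)=-18; next y=3/5·8+1·(-18)=-13.2
n=2: y=-13.2, sp=-3, e=sp−y=10.2; I=3.2, D=e−e_prev=21.2; u=0·10.2+3/2·3.2+1/2·21.2=15.4; next y=3/5·(-13.2)+1·15.4=7.48
n=3: y=7.48, sp=-3, e=sp−y=-10.48; I=-7.28, D=e−e_prev=-20.68; u=0·(-10.48)+3/2·(-7.28)+1/2·(-20.68)=-21.26; next y=3/5·7.48+1·(-21.26)=-16.772
n=4: y=-16.772, sp=-3, e=sp−y=13.772; I=6.492, D=e−e_prev=24.252; u=0·13.772+3/2·6.492+1/2·24.252=21.864; next y=3/5·(-16.772)+1·21.864=11.8008
n=5: y=11.8008, sp=-3, e=sp−y=-14.8008; I=-8.3088, D=e−e_prev=-28.5728; u=0·(-14.8008)+3/2·(-8.3088)+1/2·(-28.5728)=-26.7496; next y=3/5·11.8008+1·(-26.7496)=-19.66912
n=6: y=-19.66912, sp=-3, e=sp−y=16.66912; I=8.36032, D=e−e_prev=31.46992; u=0·16.66912+3/2·8.36032+1/2·31.46992=28.27544; next y=3/5·(-19.66912)+1·28.27544=16.473968
n=7: y=16.473968, sp=-3, e=sp−y=-19.473968; I=-11.113648, D=e−e_prev=-36.143088; u=0·(-19.473968)+3/2·(-11.113648)+1/2·(-36.143088)=-34.742016; next y=3/5·16.473968+1·(-34.742016)≈-24.857635
n=8: y≈-24.857635, sp=-3, e=sp−y≈21.857635; I≈10.743987, D=e−e_prev≈41.331603; u=0·21.857635+3/2·10.743987+1/2·41.331603≈36.781782; next y=3/5·(-24.857635)+1·36.781782≈21.867201
n=9: y≈21.867201, sp=-3, e=sp−y≈-24.867201; I≈-14.123214, D=e−e_prev≈-46.724836; u=0·(-24.867201)+3/2·(-14.123214)+1/2·(-46.724836)≈-44.547239; next y=3/5·21.867201+1·(-44.547239)≈-31.426919
n=10: y≈-31.426919, sp=-3, e=sp−y≈28.426919; I≈14.303705, D=e−e_prev≈53.294120; u=0·28.426919+3/2·14.303705+1/2·53.294120≈48.102617; next y=3/5·(-31.426919)+1·48.102617≈29.246466
n=11: y≈29.246466, sp=-3, e=sp−y≈-32.246466; I≈-17.942761, D=e−e_prev≈-60.673384; u=0·(-32.246466)+3/2·(-17.942761)+1/2·(-60.673384)≈-57.250834; next y=3/5·29.246466+1·(-57.250834)≈-39.702954
n=12: y≈-39.702954, sp=-3, e=sp−y≈36.702954; I≈18.760193, D=e−e_prev≈68.949420; u=0·36.702954+3/2·18.760193+1/2·68.949420≈62.615000; next y=3/5·(-39.702954)+1·62.615000≈38.793227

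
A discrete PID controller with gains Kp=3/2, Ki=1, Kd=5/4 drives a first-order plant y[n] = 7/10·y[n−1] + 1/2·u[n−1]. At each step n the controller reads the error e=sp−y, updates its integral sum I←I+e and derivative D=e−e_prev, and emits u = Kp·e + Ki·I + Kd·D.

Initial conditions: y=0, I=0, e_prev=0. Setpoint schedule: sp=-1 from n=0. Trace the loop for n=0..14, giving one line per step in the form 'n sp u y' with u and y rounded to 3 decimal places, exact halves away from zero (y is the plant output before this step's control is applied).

0 -1 -3.750 0.000
1 -1 3.531 -1.875
2 -1 -6.668 0.453
3 -1 7.801 -3.017
4 -1 -12.541 1.789
5 -1 16.204 -5.018
6 -1 -24.314 4.589
7 -1 32.858 -8.945
8 -1 -47.786 10.168
9 -1 65.974 -16.776
10 -1 -94.503 21.244
11 -1 131.870 -32.381
12 -1 -187.465 43.269
13 -1 263.003 -63.445
14 -1 -372.449 87.090

(exact arithmetic carried between steps; '≈' marks a value shown rounded to 6 d.p. or computed from one; I and e_prev carry over from the previous line; the table rounds u and y to 3 d.p., halves away from zero)
n=0: y=0, sp=-1, e=sp−y=-1; I=-1, D=e−e_prev=-1; u=3/2·(-1)+1·(-1)+5/4·(-1)=-3.75; next y=7/10·0+1/2·(-3.75)=-1.875
n=1: y=-1.875, sp=-1, e=sp−y=0.875; I=-0.125, D=e−e_prev=1.875; u=3/2·0.875+1·(-0.125)+5/4·1.875=3.53125; next y=7/10·(-1.875)+1/2·3.53125=0.453125
n=2: y=0.453125, sp=-1, e=sp−y=-1.453125; I=-1.578125, D=e−e_prev=-2.328125; u=3/2·(-1.453125)+1·(-1.578125)+5/4·(-2.328125)≈-6.667969; next y=7/10·0.453125+1/2·(-6.667969)≈-3.016797
n=3: y≈-3.016797, sp=-1, e=sp−y≈2.016797; I≈0.438672, D=e−e_prev≈3.469922; u=3/2·2.016797+1·0.438672+5/4·3.469922≈7.801270; next y=7/10·(-3.016797)+1/2·7.801270≈1.788877
n=4: y≈1.788877, sp=-1, e=sp−y≈-2.788877; I≈-2.350205, D=e−e_prev≈-4.805674; u=3/2·(-2.788877)+1·(-2.350205)+5/4·(-4.805674)≈-12.540613; next y=7/10·1.788877+1/2·(-12.540613)≈-5.018093
n=5: y≈-5.018093, sp=-1, e=sp−y≈4.018093; I≈1.667887, D=e−e_prev≈6.806969; u=3/2·4.018093+1·1.667887+5/4·6.806969≈16.203738; next y=7/10·(-5.018093)+1/2·16.203738≈4.589204
n=6: y≈4.589204, sp=-1, e=sp−y≈-5.589204; I≈-3.921317, D=e−e_prev≈-9.607297; u=3/2·(-5.589204)+1·(-3.921317)+5/4·(-9.607297)≈-24.314244; next y=7/10·4.589204+1/2·(-24.314244)≈-8.944679
n=7: y≈-8.944679, sp=-1, e=sp−y≈7.944679; I≈4.023362, D=e−e_prev≈13.533883; u=3/2·7.944679+1·4.023362+5/4·13.533883≈32.857735; next y=7/10·(-8.944679)+1/2·32.857735≈10.167592
n=8: y≈10.167592, sp=-1, e=sp−y≈-11.167592; I≈-7.144230, D=e−e_prev≈-19.112271; u=3/2·(-11.167592)+1·(-7.144230)+5/4·(-19.112271)≈-47.785958; next y=7/10·10.167592+1/2·(-47.785958)≈-16.775664
n=9: y≈-16.775664, sp=-1, e=sp−y≈15.775664; I≈8.631434, D=e−e_prev≈26.943256; u=3/2·15.775664+1·8.631434+5/4·26.943256≈65.974001; next y=7/10·(-16.775664)+1/2·65.974001≈21.244036
n=10: y≈21.244036, sp=-1, e=sp−y≈-22.244036; I≈-13.612601, D=e−e_prev≈-38.019700; u=3/2·(-22.244036)+1·(-13.612601)+5/4·(-38.019700)≈-94.503279; next y=7/10·21.244036+1/2·(-94.503279)≈-32.380815
n=11: y≈-32.380815, sp=-1, e=sp−y≈31.380815; I≈17.768213, D=e−e_prev≈53.624850; u=3/2·31.380815+1·17.768213+5/4·53.624850≈131.870499; next y=7/10·(-32.380815)+1/2·131.870499≈43.268679
n=12: y≈43.268679, sp=-1, e=sp−y≈-44.268679; I≈-26.500466, D=e−e_prev≈-75.649494; u=3/2·(-44.268679)+1·(-26.500466)+5/4·(-75.649494)≈-187.465351; next y=7/10·43.268679+1/2·(-187.465351)≈-63.444600
n=13: y≈-63.444600, sp=-1, e=sp−y≈62.444600; I≈35.944135, D=e−e_prev≈106.713279; u=3/2·62.444600+1·35.944135+5/4·106.713279≈263.002635; next y=7/10·(-63.444600)+1/2·263.002635≈87.090097
n=14: y≈87.090097, sp=-1, e=sp−y≈-88.090097; I≈-52.145962, D=e−e_prev≈-150.534697; u=3/2·(-88.090097)+1·(-52.145962)+5/4·(-150.534697)≈-372.449479; next y=7/10·87.090097+1/2·(-372.449479)≈-125.261672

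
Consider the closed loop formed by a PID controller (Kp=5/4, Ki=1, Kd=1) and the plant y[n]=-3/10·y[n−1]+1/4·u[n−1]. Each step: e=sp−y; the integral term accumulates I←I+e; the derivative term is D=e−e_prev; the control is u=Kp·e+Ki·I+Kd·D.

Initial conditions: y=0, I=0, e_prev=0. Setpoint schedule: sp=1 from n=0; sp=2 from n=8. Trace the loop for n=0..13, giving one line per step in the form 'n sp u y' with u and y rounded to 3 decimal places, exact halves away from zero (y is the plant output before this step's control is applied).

0 1 3.250 0.000
1 1 0.609 0.813
2 1 4.547 -0.091
3 1 0.654 1.164
4 1 6.133 -0.186
5 1 0.201 1.589
6 1 7.937 -0.426
7 1 -0.903 2.112
8 2 13.431 -0.859
9 2 -2.224 3.615
10 2 17.718 -1.641
11 2 -5.226 4.922
12 2 23.455 -2.783
13 2 -10.282 6.699

(exact arithmetic carried between steps; '≈' marks a value shown rounded to 6 d.p. or computed from one; I and e_prev carry over from the previous line; the table rounds u and y to 3 d.p., halves away from zero)
n=0: y=0, sp=1, e=sp−y=1; I=1, D=e−e_prev=1; u=5/4·1+1·1+1·1=3.25; next y=-3/10·0+1/4·3.25=0.8125
n=1: y=0.8125, sp=1, e=sp−y=0.1875; I=1.1875, D=e−e_prev=-0.8125; u=5/4·0.1875+1·1.1875+1·(-0.8125)=0.609375; next y=-3/10·0.8125+1/4·0.609375≈-0.091406
n=2: y≈-0.091406, sp=1, e=sp−y≈1.091406; I≈2.278906, D=e−e_prev≈0.903906; u=5/4·1.091406+1·2.278906+1·0.903906≈4.547070; next y=-3/10·(-0.091406)+1/4·4.547070≈1.164189
n=3: y≈1.164189, sp=1, e=sp−y≈-0.164189; I≈2.114717, D=e−e_prev≈-1.255596; u=5/4·(-0.164189)+1·2.114717+1·(-1.255596)≈0.653884; next y=-3/10·1.164189+1/4·0.653884≈-0.185786
n=4: y≈-0.185786, sp=1, e=sp−y≈1.185786; I≈3.300503, D=e−e_prev≈1.349975; u=5/4·1.185786+1·3.300503+1·1.349975≈6.132710; next y=-3/10·(-0.185786)+1/4·6.132710≈1.588913
n=5: y≈1.588913, sp=1, e=sp−y≈-0.588913; I≈2.711589, D=e−e_prev≈-1.774699; u=5/4·(-0.588913)+1·2.711589+1·(-1.774699)≈0.200749; next y=-3/10·1.588913+1/4·0.200749≈-0.426487
n=6: y≈-0.426487, sp=1, e=sp−y≈1.426487; I≈4.138076, D=e−e_prev≈2.015400; u=5/4·1.426487+1·4.138076+1·2.015400≈7.936585; next y=-3/10·(-0.426487)+1/4·7.936585≈2.112092
n=7: y≈2.112092, sp=1, e=sp−y≈-1.112092; I≈3.025984, D=e−e_prev≈-2.538579; u=5/4·(-1.112092)+1·3.025984+1·(-2.538579)≈-0.902710; next y=-3/10·2.112092+1/4·(-0.902710)≈-0.859305
n=8: y≈-0.859305, sp=2, e=sp−y≈2.859305; I≈5.885289, D=e−e_prev≈3.971397; u=5/4·2.859305+1·5.885289+1·3.971397≈13.430818; next y=-3/10·(-0.859305)+1/4·13.430818≈3.615496
n=9: y≈3.615496, sp=2, e=sp−y≈-1.615496; I≈4.269793, D=e−e_prev≈-4.474801; u=5/4·(-1.615496)+1·4.269793+1·(-4.474801)≈-2.224378; next y=-3/10·3.615496+1/4·(-2.224378)≈-1.640743
n=10: y≈-1.640743, sp=2, e=sp−y≈3.640743; I≈7.910536, D=e−e_prev≈5.256239; u=5/4·3.640743+1·7.910536+1·5.256239≈17.717705; next y=-3/10·(-1.640743)+1/4·17.717705≈4.921649
n=11: y≈4.921649, sp=2, e=sp−y≈-2.921649; I≈4.988887, D=e−e_prev≈-6.562393; u=5/4·(-2.921649)+1·4.988887+1·(-6.562393)≈-5.225567; next y=-3/10·4.921649+1/4·(-5.225567)≈-2.782887
n=12: y≈-2.782887, sp=2, e=sp−y≈4.782887; I≈9.771774, D=e−e_prev≈7.704536; u=5/4·4.782887+1·9.771774+1·7.704536≈23.454918; next y=-3/10·(-2.782887)+1/4·23.454918≈6.698595
n=13: y≈6.698595, sp=2, e=sp−y≈-4.698595; I≈5.073178, D=e−e_prev≈-9.481482; u=5/4·(-4.698595)+1·5.073178+1·(-9.481482)≈-10.281548; next y=-3/10·6.698595+1/4·(-10.281548)≈-4.579966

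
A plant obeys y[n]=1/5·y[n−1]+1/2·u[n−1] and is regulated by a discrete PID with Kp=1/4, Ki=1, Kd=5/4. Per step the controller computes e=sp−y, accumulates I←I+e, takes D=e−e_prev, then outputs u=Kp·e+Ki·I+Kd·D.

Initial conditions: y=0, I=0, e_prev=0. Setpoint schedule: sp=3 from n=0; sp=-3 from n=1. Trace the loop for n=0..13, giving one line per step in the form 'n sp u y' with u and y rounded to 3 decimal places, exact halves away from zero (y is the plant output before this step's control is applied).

0 3 7.500 0.000
1 -3 -17.625 3.750
2 -3 17.344 -8.063
3 -3 -30.164 7.059
4 -3 30.503 -13.670
5 -3 -50.208 12.517
6 -3 54.804 -22.600
7 -3 -83.199 22.882
8 -3 97.534 -37.023
9 -3 -139.287 41.362
10 -3 171.166 -61.371
11 -3 -235.580 73.309
12 -3 297.553 -103.128
13 -3 -401.062 128.151

(exact arithmetic carried between steps; '≈' marks a value shown rounded to 6 d.p. or computed from one; I and e_prev carry over from the previous line; the table rounds u and y to 3 d.p., halves away from zero)
n=0: y=0, sp=3, e=sp−y=3; I=3, D=e−e_prev=3; u=1/4·3+1·3+5/4·3=7.5; next y=1/5·0+1/2·7.5=3.75
n=1: y=3.75, sp=-3, e=sp−y=-6.75; I=-3.75, D=e−e_prev=-9.75; u=1/4·(-6.75)+1·(-3.75)+5/4·(-9.75)=-17.625; next y=1/5·3.75+1/2·(-17.625)=-8.0625
n=2: y=-8.0625, sp=-3, e=sp−y=5.0625; I=1.3125, D=e−e_prev=11.8125; u=1/4·5.0625+1·1.3125+5/4·11.8125=17.34375; next y=1/5·(-8.0625)+1/2·17.34375=7.059375
n=3: y=7.059375, sp=-3, e=sp−y=-10.059375; I=-8.746875, D=e−e_prev=-15.121875; u=1/4·(-10.059375)+1·(-8.746875)+5/4·(-15.121875)≈-30.164063; next y=1/5·7.059375+1/2·(-30.164063)≈-13.670156
n=4: y≈-13.670156, sp=-3, e=sp−y≈10.670156; I≈1.923281, D=e−e_prev≈20.729531; u=1/4·10.670156+1·1.923281+5/4·20.729531≈30.502734; next y=1/5·(-13.670156)+1/2·30.502734≈12.517336
n=5: y≈12.517336, sp=-3, e=sp−y≈-15.517336; I≈-13.594055, D=e−e_prev≈-26.187492; u=1/4·(-15.517336)+1·(-13.594055)+5/4·(-26.187492)≈-50.207754; next y=1/5·12.517336+1/2·(-50.207754)≈-22.600410
n=6: y≈-22.600410, sp=-3, e=sp−y≈19.600410; I≈6.006355, D=e−e_prev≈35.117746; u=1/4·19.600410+1·6.006355+5/4·35.117746≈54.803640; next y=1/5·(-22.600410)+1/2·54.803640≈22.881738
n=7: y≈22.881738, sp=-3, e=sp−y≈-25.881738; I≈-19.875383, D=e−e_prev≈-45.482148; u=1/4·(-25.881738)+1·(-19.875383)+5/4·(-45.482148)≈-83.198502; next y=1/5·22.881738+1/2·(-83.198502)≈-37.022903
n=8: y≈-37.022903, sp=-3, e=sp−y≈34.022903; I≈14.147521, D=e−e_prev≈59.904641; u=1/4·34.022903+1·14.147521+5/4·59.904641≈97.534048; next y=1/5·(-37.022903)+1/2·97.534048≈41.362443
n=9: y≈41.362443, sp=-3, e=sp−y≈-44.362443; I≈-30.214923, D=e−e_prev≈-78.385347; u=1/4·(-44.362443)+1·(-30.214923)+5/4·(-78.385347)≈-139.287217; next y=1/5·41.362443+1/2·(-139.287217)≈-61.371120
n=10: y≈-61.371120, sp=-3, e=sp−y≈58.371120; I≈28.156197, D=e−e_prev≈102.733563; u=1/4·58.371120+1·28.156197+5/4·102.733563≈171.165931; next y=1/5·(-61.371120)+1/2·171.165931≈73.308741
n=11: y≈73.308741, sp=-3, e=sp−y≈-76.308741; I≈-48.152544, D=e−e_prev≈-134.679861; u=1/4·(-76.308741)+1·(-48.152544)+5/4·(-134.679861)≈-235.579556; next y=1/5·73.308741+1/2·(-235.579556)≈-103.128030
n=12: y≈-103.128030, sp=-3, e=sp−y≈100.128030; I≈51.975485, D=e−e_prev≈176.436771; u=1/4·100.128030+1·51.975485+5/4·176.436771≈297.553457; next y=1/5·(-103.128030)+1/2·297.553457≈128.151122
n=13: y≈128.151122, sp=-3, e=sp−y≈-131.151122; I≈-79.175637, D=e−e_prev≈-231.279152; u=1/4·(-131.151122)+1·(-79.175637)+5/4·(-231.279152)≈-401.062358; next y=1/5·128.151122+1/2·(-401.062358)≈-174.900955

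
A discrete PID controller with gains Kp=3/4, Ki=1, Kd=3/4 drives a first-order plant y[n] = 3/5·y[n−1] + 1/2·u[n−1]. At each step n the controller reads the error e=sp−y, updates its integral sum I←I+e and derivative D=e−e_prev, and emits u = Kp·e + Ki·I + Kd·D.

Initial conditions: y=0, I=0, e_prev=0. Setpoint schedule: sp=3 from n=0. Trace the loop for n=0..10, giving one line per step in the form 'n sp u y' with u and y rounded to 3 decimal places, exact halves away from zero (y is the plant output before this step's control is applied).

0 3 7.500 0.000
1 3 -1.125 3.750
2 3 6.094 1.688
3 3 -0.070 4.059
4 3 4.796 2.400
5 3 0.557 3.839
6 3 3.939 2.581
7 3 1.072 3.519
8 3 3.435 2.647
9 3 1.488 3.306
10 3 3.122 2.727

(exact arithmetic carried between steps; '≈' marks a value shown rounded to 6 d.p. or computed from one; I and e_prev carry over from the previous line; the table rounds u and y to 3 d.p., halves away from zero)
n=0: y=0, sp=3, e=sp−y=3; I=3, D=e−e_prev=3; u=3/4·3+1·3+3/4·3=7.5; next y=3/5·0+1/2·7.5=3.75
n=1: y=3.75, sp=3, e=sp−y=-0.75; I=2.25, D=e−e_prev=-3.75; u=3/4·(-0.75)+1·2.25+3/4·(-3.75)=-1.125; next y=3/5·3.75+1/2·(-1.125)=1.6875
n=2: y=1.6875, sp=3, e=sp−y=1.3125; I=3.5625, D=e−e_prev=2.0625; u=3/4·1.3125+1·3.5625+3/4·2.0625=6.09375; next y=3/5·1.6875+1/2·6.09375=4.059375
n=3: y=4.059375, sp=3, e=sp−y=-1.059375; I=2.503125, D=e−e_prev=-2.371875; u=3/4·(-1.059375)+1·2.503125+3/4·(-2.371875)≈-0.070313; next y=3/5·4.059375+1/2·(-0.070313)≈2.400469
n=4: y≈2.400469, sp=3, e=sp−y≈0.599531; I≈3.102656, D=e−e_prev≈1.658906; u=3/4·0.599531+1·3.102656+3/4·1.658906≈4.796484; next y=3/5·2.400469+1/2·4.796484≈3.838523
n=5: y≈3.838523, sp=3, e=sp−y≈-0.838523; I≈2.264133, D=e−e_prev≈-1.438055; u=3/4·(-0.838523)+1·2.264133+3/4·(-1.438055)≈0.556699; next y=3/5·3.838523+1/2·0.556699≈2.581464
n=6: y≈2.581464, sp=3, e=sp−y≈0.418536; I≈2.682669, D=e−e_prev≈1.257060; u=3/4·0.418536+1·2.682669+3/4·1.257060≈3.939366; next y=3/5·2.581464+1/2·3.939366≈3.518561
n=7: y≈3.518561, sp=3, e=sp−y≈-0.518561; I≈2.164108, D=e−e_prev≈-0.937098; u=3/4·(-0.518561)+1·2.164108+3/4·(-0.937098)≈1.072364; next y=3/5·3.518561+1/2·1.072364≈2.647319
n=8: y≈2.647319, sp=3, e=sp−y≈0.352681; I≈2.516789, D=e−e_prev≈0.871243; u=3/4·0.352681+1·2.516789+3/4·0.871243≈3.434732; next y=3/5·2.647319+1/2·3.434732≈3.305757
n=9: y≈3.305757, sp=3, e=sp−y≈-0.305757; I≈2.211032, D=e−e_prev≈-0.658439; u=3/4·(-0.305757)+1·2.211032+3/4·(-0.658439)≈1.487885; next y=3/5·3.305757+1/2·1.487885≈2.727397
n=10: y≈2.727397, sp=3, e=sp−y≈0.272603; I≈2.483635, D=e−e_prev≈0.578360; u=3/4·0.272603+1·2.483635+3/4·0.578360≈3.121858; next y=3/5·2.727397+1/2·3.121858≈3.197367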